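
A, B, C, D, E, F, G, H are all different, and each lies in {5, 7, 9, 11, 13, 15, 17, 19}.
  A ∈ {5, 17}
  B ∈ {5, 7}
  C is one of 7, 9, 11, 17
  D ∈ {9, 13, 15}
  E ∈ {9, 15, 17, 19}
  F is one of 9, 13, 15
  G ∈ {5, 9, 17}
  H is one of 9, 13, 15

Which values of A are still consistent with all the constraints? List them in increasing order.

Among the 8 variables, 11 fits only C (and all 8 values in {5, 7, 9, 11, 13, 15, 17, 19} must be used), so C = 11.
The 7 still-open variables together cover exactly {5, 7, 9, 13, 15, 17, 19} — 7 values for 7 variables — and 7 appears only in B's list, so B = 7.
The 6 still-open variables together cover exactly {5, 9, 13, 15, 17, 19} — 6 values for 6 variables — and 19 appears only in E's list, so E = 19.
D, F, H share exactly the 3 values {9, 13, 15}; by pigeonhole those values go to them, so strike 9, 13, 15 from G.
No further eliminations apply; A can still be any of 5, 17.

5, 17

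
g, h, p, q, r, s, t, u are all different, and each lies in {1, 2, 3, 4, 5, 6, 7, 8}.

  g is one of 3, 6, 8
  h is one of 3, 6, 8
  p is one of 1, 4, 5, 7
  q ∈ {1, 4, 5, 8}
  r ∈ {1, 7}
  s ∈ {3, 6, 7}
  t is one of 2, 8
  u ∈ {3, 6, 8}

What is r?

1

The 8 variables together cover exactly {1, 2, 3, 4, 5, 6, 7, 8} — 8 values for 8 variables — and 2 appears only in t's list, so t = 2.
g, h, u share exactly the 3 values {3, 6, 8}; by pigeonhole those values go to them, so strike 3, 6, 8 from q, s.
s's domain is down to {7}, so s = 7. Strike 7 from p, r.
So r = 1.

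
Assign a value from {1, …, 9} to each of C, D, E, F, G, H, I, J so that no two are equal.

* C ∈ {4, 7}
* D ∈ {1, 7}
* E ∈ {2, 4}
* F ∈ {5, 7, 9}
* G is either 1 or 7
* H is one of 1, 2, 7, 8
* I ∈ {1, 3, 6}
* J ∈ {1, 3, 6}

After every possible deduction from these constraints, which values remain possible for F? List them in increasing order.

D and G share exactly the 2 values {1, 7}; by pigeonhole those values go to them, so strike 1, 7 from C, F, H, I, J.
C must be 4 (only option left). Eliminate 4 elsewhere: E.
That leaves E = 2. Eliminate 2 elsewhere: H.
H's domain is down to {8}, so H = 8.
No further eliminations apply; F can still be any of 5, 9.

5, 9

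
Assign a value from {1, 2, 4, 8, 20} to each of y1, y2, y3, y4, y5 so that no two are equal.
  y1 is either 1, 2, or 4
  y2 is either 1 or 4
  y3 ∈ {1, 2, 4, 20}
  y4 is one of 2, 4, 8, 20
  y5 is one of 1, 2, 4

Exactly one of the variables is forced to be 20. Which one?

The 5 variables draw from only 5 values {1, 2, 4, 8, 20}, so each is used; only y4 can be 8, hence y4 = 8.
The 4 still-open variables together cover exactly {1, 2, 4, 20} — 4 values for 4 variables — and 20 appears only in y3's list, so y3 = 20.

y3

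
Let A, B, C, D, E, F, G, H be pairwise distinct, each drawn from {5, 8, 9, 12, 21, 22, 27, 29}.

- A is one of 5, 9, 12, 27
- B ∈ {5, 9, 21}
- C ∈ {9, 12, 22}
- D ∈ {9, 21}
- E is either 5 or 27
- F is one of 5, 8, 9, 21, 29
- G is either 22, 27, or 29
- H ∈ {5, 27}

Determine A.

Among the 8 variables, 8 fits only F (and all 8 values in {5, 8, 9, 12, 21, 22, 27, 29} must be used), so F = 8.
Among the 7 still-open variables, 29 fits only G (and all 7 values in {5, 9, 12, 21, 22, 27, 29} must be used), so G = 29.
Among the 6 still-open variables, 22 fits only C (and all 6 values in {5, 9, 12, 21, 22, 27} must be used), so C = 22.
Among the 5 still-open variables, 12 fits only A (and all 5 values in {5, 9, 12, 21, 27} must be used), so A = 12.

12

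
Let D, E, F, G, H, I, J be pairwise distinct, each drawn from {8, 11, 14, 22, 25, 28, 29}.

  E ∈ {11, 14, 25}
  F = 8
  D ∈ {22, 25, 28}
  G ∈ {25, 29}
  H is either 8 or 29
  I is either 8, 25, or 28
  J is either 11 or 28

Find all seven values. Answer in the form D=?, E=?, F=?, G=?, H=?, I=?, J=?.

F must be 8 (only option left). Remove 8 from H, I.
That leaves H = 29. Eliminate 29 elsewhere: G.
G has just one choice, so G = 25. Remove 25 from D, E, I.
I has just one choice, so I = 28. So D, J can't be 28.
J has just one choice, so J = 11. So E can't be 11.
That leaves D = 22.
E's domain is down to {14}, so E = 14.

D=22, E=14, F=8, G=25, H=29, I=28, J=11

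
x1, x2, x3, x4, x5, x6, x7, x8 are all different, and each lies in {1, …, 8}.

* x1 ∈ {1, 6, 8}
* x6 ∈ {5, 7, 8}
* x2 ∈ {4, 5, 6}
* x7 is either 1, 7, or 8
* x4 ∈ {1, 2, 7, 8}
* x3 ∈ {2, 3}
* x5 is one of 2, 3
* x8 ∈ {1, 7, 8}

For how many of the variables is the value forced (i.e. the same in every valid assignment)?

3

The 8 variables draw from only 8 values {1, 2, 3, 4, 5, 6, 7, 8}, so each is used; only x2 can be 4, hence x2 = 4.
The 7 still-open variables draw from only 7 values {1, 2, 3, 5, 6, 7, 8}, so each is used; only x6 can be 5, hence x6 = 5.
The 6 still-open variables together cover exactly {1, 2, 3, 6, 7, 8} — 6 values for 6 variables — and 6 appears only in x1's list, so x1 = 6.
x3 and x5 between them cover only {2, 3} — a naked pair. Remove those values from x4.
Determined: x1=6, x2=4, x6=5. The other variables each still have more than one consistent value. That makes 3.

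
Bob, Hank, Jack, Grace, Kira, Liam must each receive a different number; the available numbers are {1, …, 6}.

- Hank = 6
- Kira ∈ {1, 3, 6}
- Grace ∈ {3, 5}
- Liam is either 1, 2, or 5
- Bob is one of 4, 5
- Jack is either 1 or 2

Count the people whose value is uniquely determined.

Hank's domain is down to {6}, so Hank = 6. So Kira can't be 6.
The 5 still-open variables together cover exactly {1, 2, 3, 4, 5} — 5 values for 5 variables — and 4 appears only in Bob's list, so Bob = 4.
Determined: Bob=4, Hank=6. The other people each still have more than one consistent value. That makes 2.

2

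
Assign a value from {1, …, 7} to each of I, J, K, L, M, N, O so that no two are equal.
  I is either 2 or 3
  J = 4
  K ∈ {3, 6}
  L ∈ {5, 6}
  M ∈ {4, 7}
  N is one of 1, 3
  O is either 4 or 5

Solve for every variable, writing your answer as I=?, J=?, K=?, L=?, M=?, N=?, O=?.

J must be 4 (only option left). Eliminate 4 elsewhere: M, O.
M must be 7 (only option left).
O's domain is down to {5}, so O = 5. So L can't be 5.
That leaves L = 6. Strike 6 from K.
K's domain is down to {3}, so K = 3. Remove 3 from I, N.
N must be 1 (only option left).
I must be 2 (only option left).

I=2, J=4, K=3, L=6, M=7, N=1, O=5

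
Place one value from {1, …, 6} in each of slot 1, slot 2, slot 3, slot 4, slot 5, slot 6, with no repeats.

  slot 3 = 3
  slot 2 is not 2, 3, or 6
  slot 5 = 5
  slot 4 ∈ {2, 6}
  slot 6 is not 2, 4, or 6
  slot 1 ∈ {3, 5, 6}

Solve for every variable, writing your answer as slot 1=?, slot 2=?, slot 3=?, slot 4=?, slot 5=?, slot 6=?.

slot 3 has just one choice, so slot 3 = 3. Eliminate 3 elsewhere: slot 1, slot 6.
slot 5's domain is down to {5}, so slot 5 = 5. Remove 5 from slot 1, slot 2, slot 6.
slot 6 has just one choice, so slot 6 = 1. Eliminate 1 elsewhere: slot 2.
slot 1 must be 6 (only option left). Strike 6 from slot 4.
slot 2 has just one choice, so slot 2 = 4.
slot 4's domain is down to {2}, so slot 4 = 2.

slot 1=6, slot 2=4, slot 3=3, slot 4=2, slot 5=5, slot 6=1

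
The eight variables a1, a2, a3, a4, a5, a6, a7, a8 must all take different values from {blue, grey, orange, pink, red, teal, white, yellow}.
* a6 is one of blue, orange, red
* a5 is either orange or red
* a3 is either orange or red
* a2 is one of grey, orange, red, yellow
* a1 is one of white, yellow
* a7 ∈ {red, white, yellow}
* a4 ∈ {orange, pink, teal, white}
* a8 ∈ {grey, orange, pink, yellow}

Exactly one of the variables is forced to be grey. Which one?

a2

The 8 variables draw from only 8 values {blue, grey, orange, pink, red, teal, white, yellow}, so each is used; only a6 can be blue, hence a6 = blue.
Among the 7 still-open variables, teal fits only a4 (and all 7 values in {grey, orange, pink, red, teal, white, yellow} must be used), so a4 = teal.
The 6 still-open variables together cover exactly {grey, orange, pink, red, white, yellow} — 6 values for 6 variables — and pink appears only in a8's list, so a8 = pink.
Among the 5 still-open variables, grey fits only a2 (and all 5 values in {grey, orange, red, white, yellow} must be used), so a2 = grey.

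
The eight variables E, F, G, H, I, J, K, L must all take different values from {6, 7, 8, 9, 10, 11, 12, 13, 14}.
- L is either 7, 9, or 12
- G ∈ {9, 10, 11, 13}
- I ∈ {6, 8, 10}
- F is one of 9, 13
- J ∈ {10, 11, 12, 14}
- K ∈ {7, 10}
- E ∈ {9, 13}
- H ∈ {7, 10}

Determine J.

The 2 variables E and F are confined to {9, 13}, which locks those values in; drop them from G, L.
H and K between them cover only {7, 10} — a naked pair. Remove those values from G, I, J, L.
G must be 11 (only option left). Strike 11 from J.
L must be 12 (only option left). Eliminate 12 elsewhere: J.
So J = 14.

14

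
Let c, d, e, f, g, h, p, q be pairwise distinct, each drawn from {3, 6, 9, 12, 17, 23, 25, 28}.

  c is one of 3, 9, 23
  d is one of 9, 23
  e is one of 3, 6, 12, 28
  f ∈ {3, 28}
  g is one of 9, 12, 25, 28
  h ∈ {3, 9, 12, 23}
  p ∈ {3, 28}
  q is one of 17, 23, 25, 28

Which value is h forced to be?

12

The 8 variables draw from only 8 values {3, 6, 9, 12, 17, 23, 25, 28}, so each is used; only e can be 6, hence e = 6.
The 7 still-open variables together cover exactly {3, 9, 12, 17, 23, 25, 28} — 7 values for 7 variables — and 17 appears only in q's list, so q = 17.
The 6 still-open variables together cover exactly {3, 9, 12, 23, 25, 28} — 6 values for 6 variables — and 25 appears only in g's list, so g = 25.
The 5 still-open variables together cover exactly {3, 9, 12, 23, 28} — 5 values for 5 variables — and 12 appears only in h's list, so h = 12.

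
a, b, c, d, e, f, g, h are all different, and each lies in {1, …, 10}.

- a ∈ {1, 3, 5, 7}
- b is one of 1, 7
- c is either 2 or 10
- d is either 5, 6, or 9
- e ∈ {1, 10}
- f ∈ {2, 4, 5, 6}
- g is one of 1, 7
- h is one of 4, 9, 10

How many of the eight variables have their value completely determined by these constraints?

2

b and g between them cover only {1, 7} — a naked pair. Remove those values from a, e.
That leaves e = 10. Strike 10 from c, h.
That leaves c = 2. Eliminate 2 elsewhere: f.
Determined: c=2, e=10. The other variables each still have more than one consistent value. That makes 2.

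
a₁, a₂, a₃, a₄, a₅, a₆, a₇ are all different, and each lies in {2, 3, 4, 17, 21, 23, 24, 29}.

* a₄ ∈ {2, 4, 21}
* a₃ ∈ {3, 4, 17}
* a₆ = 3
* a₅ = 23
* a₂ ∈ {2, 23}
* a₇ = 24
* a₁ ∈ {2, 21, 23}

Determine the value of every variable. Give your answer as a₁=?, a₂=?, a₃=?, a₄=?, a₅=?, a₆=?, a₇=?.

a₅ has just one choice, so a₅ = 23. Eliminate 23 elsewhere: a₁, a₂.
a₆ has just one choice, so a₆ = 3. Remove 3 from a₃.
a₇'s domain is down to {24}, so a₇ = 24.
a₂'s domain is down to {2}, so a₂ = 2. Remove 2 from a₁, a₄.
a₁ has just one choice, so a₁ = 21. So a₄ can't be 21.
a₄ must be 4 (only option left). Eliminate 4 elsewhere: a₃.
That leaves a₃ = 17.

a₁=21, a₂=2, a₃=17, a₄=4, a₅=23, a₆=3, a₇=24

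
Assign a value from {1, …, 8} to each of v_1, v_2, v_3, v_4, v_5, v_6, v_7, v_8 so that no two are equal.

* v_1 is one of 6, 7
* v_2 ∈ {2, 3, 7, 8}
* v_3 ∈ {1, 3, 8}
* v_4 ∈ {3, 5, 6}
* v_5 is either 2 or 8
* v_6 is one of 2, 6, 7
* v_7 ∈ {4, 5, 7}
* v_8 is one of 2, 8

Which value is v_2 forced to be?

3

The 8 variables together cover exactly {1, 2, 3, 4, 5, 6, 7, 8} — 8 values for 8 variables — and 1 appears only in v_3's list, so v_3 = 1.
Among the 7 still-open variables, 4 fits only v_7 (and all 7 values in {2, 3, 4, 5, 6, 7, 8} must be used), so v_7 = 4.
The 6 still-open variables draw from only 6 values {2, 3, 5, 6, 7, 8}, so each is used; only v_4 can be 5, hence v_4 = 5.
Among the 5 still-open variables, 3 fits only v_2 (and all 5 values in {2, 3, 6, 7, 8} must be used), so v_2 = 3.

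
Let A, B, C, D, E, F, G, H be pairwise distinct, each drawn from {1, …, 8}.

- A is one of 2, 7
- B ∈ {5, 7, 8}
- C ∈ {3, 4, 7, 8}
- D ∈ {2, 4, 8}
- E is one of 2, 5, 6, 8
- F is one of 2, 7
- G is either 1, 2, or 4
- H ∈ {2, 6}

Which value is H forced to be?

6

The 8 variables together cover exactly {1, 2, 3, 4, 5, 6, 7, 8} — 8 values for 8 variables — and 1 appears only in G's list, so G = 1.
Among the 7 still-open variables, 3 fits only C (and all 7 values in {2, 3, 4, 5, 6, 7, 8} must be used), so C = 3.
The 6 still-open variables together cover exactly {2, 4, 5, 6, 7, 8} — 6 values for 6 variables — and 4 appears only in D's list, so D = 4.
A and F between them cover only {2, 7} — a naked pair. Remove those values from B, E, H.
So H = 6.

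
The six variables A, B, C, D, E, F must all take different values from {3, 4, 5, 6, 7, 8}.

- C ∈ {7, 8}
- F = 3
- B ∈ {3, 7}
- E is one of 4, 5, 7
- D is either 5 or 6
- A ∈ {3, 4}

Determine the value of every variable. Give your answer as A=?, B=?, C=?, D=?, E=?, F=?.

F's domain is down to {3}, so F = 3. So A, B can't be 3.
A must be 4 (only option left). Remove 4 from E.
B must be 7 (only option left). Eliminate 7 elsewhere: C, E.
C has just one choice, so C = 8.
E has just one choice, so E = 5. Strike 5 from D.
D must be 6 (only option left).

A=4, B=7, C=8, D=6, E=5, F=3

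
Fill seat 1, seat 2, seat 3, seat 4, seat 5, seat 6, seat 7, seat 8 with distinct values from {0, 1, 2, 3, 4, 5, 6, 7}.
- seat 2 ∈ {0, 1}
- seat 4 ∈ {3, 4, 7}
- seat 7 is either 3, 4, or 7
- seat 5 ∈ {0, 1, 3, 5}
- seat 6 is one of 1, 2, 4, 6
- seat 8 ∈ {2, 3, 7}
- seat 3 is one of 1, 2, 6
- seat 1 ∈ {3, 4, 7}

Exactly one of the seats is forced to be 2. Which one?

seat 8

The 8 variables together cover exactly {0, 1, 2, 3, 4, 5, 6, 7} — 8 values for 8 variables — and 5 appears only in seat 5's list, so seat 5 = 5.
The 7 still-open variables together cover exactly {0, 1, 2, 3, 4, 6, 7} — 7 values for 7 variables — and 0 appears only in seat 2's list, so seat 2 = 0.
seat 1, seat 4, seat 7 between them cover only {3, 4, 7} — a naked triple. Remove those values from seat 6, seat 8.
So 2 goes to seat 8.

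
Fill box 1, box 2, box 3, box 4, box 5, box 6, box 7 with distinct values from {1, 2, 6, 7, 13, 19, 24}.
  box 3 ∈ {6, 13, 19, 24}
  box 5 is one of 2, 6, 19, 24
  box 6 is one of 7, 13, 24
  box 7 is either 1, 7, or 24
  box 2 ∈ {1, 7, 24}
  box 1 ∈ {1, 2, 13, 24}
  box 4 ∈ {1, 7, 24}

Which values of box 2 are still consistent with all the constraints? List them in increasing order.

1, 7, 24

box 2, box 4, box 7 between them cover only {1, 7, 24} — a naked triple. Remove those values from box 1, box 3, box 5, box 6.
box 6 must be 13 (only option left). So box 1, box 3 can't be 13.
box 1 has just one choice, so box 1 = 2. Eliminate 2 elsewhere: box 5.
No further eliminations apply; box 2 can still be any of 1, 7, 24.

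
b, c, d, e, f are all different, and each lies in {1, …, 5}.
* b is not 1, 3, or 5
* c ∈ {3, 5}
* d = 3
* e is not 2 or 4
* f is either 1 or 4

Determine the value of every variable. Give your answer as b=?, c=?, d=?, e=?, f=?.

b=2, c=5, d=3, e=1, f=4

d has just one choice, so d = 3. Remove 3 from c, e.
c's domain is down to {5}, so c = 5. Strike 5 from e.
e has just one choice, so e = 1. Strike 1 from f.
f's domain is down to {4}, so f = 4. Strike 4 from b.
That leaves b = 2.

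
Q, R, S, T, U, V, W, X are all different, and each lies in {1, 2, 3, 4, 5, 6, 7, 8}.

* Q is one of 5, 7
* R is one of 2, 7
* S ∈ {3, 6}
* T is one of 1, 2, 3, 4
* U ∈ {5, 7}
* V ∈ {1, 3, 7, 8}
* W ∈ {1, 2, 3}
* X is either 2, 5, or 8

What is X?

8

The 8 variables together cover exactly {1, 2, 3, 4, 5, 6, 7, 8} — 8 values for 8 variables — and 4 appears only in T's list, so T = 4.
Among the 7 still-open variables, 6 fits only S (and all 7 values in {1, 2, 3, 5, 6, 7, 8} must be used), so S = 6.
The 2 variables Q and U are confined to {5, 7}, which locks those values in; drop them from R, V, X.
R must be 2 (only option left). Strike 2 from W, X.
So X = 8.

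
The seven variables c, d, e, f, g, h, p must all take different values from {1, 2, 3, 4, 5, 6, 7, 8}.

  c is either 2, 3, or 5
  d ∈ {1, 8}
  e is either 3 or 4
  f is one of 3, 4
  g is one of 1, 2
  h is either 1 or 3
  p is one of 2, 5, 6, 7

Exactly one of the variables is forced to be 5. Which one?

e and f share exactly the 2 values {3, 4}; by pigeonhole those values go to them, so strike 3, 4 from c, h.
h must be 1 (only option left). So d, g can't be 1.
That leaves d = 8.
g's domain is down to {2}, so g = 2. So c, p can't be 2.
So 5 goes to c.

c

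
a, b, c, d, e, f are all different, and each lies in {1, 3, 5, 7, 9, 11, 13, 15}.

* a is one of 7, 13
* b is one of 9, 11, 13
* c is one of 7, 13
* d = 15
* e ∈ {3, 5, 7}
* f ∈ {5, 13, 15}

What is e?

d must be 15 (only option left). So f can't be 15.
The 2 variables a and c are confined to {7, 13}, which locks those values in; drop them from b, e, f.
f must be 5 (only option left). Eliminate 5 elsewhere: e.
So e = 3.

3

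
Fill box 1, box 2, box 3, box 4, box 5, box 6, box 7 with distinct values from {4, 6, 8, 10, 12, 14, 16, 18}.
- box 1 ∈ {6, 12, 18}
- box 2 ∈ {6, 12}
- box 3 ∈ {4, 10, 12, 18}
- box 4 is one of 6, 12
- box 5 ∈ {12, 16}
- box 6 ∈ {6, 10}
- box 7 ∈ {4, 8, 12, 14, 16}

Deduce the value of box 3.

4

box 2 and box 4 between them cover only {6, 12} — a naked pair. Remove those values from box 1, box 3, box 5, box 6, box 7.
box 1 has just one choice, so box 1 = 18. So box 3 can't be 18.
That leaves box 5 = 16. Strike 16 from box 7.
box 6 has just one choice, so box 6 = 10. Eliminate 10 elsewhere: box 3.
So box 3 = 4.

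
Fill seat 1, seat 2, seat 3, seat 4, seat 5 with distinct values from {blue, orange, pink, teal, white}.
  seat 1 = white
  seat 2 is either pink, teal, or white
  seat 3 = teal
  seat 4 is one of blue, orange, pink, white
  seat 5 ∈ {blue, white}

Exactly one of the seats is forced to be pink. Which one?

seat 2

seat 1 has just one choice, so seat 1 = white. Remove white from seat 2, seat 4, seat 5.
seat 3's domain is down to {teal}, so seat 3 = teal. Remove teal from seat 2.
So pink goes to seat 2.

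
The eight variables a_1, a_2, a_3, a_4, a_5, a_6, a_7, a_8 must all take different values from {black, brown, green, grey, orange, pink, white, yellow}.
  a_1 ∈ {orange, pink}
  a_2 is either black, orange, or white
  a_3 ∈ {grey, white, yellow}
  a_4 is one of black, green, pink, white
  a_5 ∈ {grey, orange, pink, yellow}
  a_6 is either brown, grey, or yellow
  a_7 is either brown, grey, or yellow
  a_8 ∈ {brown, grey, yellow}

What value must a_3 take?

white

Among the 8 variables, green fits only a_4 (and all 8 values in {black, brown, green, grey, orange, pink, white, yellow} must be used), so a_4 = green.
The 7 still-open variables draw from only 7 values {black, brown, grey, orange, pink, white, yellow}, so each is used; only a_2 can be black, hence a_2 = black.
Among the 6 still-open variables, white fits only a_3 (and all 6 values in {brown, grey, orange, pink, white, yellow} must be used), so a_3 = white.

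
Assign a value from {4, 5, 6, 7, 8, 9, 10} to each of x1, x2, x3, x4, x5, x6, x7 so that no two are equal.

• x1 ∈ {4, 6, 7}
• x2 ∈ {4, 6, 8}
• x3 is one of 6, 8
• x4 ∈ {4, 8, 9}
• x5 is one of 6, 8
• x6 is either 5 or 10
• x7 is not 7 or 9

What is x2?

4

The 7 variables draw from only 7 values {4, 5, 6, 7, 8, 9, 10}, so each is used; only x1 can be 7, hence x1 = 7.
The 6 still-open variables together cover exactly {4, 5, 6, 8, 9, 10} — 6 values for 6 variables — and 9 appears only in x4's list, so x4 = 9.
The 2 variables x3 and x5 are confined to {6, 8}, which locks those values in; drop them from x2, x7.
So x2 = 4.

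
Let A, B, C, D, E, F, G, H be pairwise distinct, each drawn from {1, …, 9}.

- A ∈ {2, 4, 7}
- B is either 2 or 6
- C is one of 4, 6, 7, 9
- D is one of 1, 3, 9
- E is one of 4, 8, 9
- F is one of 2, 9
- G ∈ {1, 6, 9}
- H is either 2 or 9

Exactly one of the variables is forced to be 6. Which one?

B

The 8 variables draw from only 8 values {1, 2, 3, 4, 6, 7, 8, 9}, so each is used; only D can be 3, hence D = 3.
The 7 still-open variables together cover exactly {1, 2, 4, 6, 7, 8, 9} — 7 values for 7 variables — and 1 appears only in G's list, so G = 1.
The 6 still-open variables draw from only 6 values {2, 4, 6, 7, 8, 9}, so each is used; only E can be 8, hence E = 8.
F and H share exactly the 2 values {2, 9}; by pigeonhole those values go to them, so strike 2, 9 from A, B, C.
So 6 goes to B.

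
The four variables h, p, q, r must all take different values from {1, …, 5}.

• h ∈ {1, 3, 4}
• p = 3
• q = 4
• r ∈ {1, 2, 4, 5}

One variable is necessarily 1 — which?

h

p has just one choice, so p = 3. So h can't be 3.
q's domain is down to {4}, so q = 4. Strike 4 from h, r.
So 1 goes to h.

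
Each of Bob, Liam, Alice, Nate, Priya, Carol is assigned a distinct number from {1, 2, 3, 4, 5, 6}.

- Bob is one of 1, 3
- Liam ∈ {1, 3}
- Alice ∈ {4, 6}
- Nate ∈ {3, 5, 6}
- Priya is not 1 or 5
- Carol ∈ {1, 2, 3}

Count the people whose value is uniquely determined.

2

The 6 variables draw from only 6 values {1, 2, 3, 4, 5, 6}, so each is used; only Nate can be 5, hence Nate = 5.
Bob and Liam share exactly the 2 values {1, 3}; by pigeonhole those values go to them, so strike 1, 3 from Priya, Carol.
Carol's domain is down to {2}, so Carol = 2. So Priya can't be 2.
Determined: Nate=5, Carol=2. The other people each still have more than one consistent value. That makes 2.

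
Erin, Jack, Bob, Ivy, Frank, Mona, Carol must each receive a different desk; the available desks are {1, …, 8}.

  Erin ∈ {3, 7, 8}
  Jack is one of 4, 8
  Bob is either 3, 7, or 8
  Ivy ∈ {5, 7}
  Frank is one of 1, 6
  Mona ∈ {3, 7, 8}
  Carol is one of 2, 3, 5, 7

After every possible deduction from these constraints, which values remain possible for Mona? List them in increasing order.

Erin, Bob, Mona share exactly the 3 values {3, 7, 8}; by pigeonhole those values go to them, so strike 3, 7, 8 from Jack, Ivy, Carol.
Jack's domain is down to {4}, so Jack = 4.
Ivy must be 5 (only option left). Strike 5 from Carol.
That leaves Carol = 2.
No further eliminations apply; Mona can still be any of 3, 7, 8.

3, 7, 8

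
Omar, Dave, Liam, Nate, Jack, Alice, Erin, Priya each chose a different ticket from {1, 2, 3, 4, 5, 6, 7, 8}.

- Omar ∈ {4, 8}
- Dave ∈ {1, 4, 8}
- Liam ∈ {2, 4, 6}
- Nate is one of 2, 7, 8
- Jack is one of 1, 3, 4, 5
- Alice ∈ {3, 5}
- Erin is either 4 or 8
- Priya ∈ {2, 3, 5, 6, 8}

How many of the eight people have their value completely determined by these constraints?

2

The 8 variables together cover exactly {1, 2, 3, 4, 5, 6, 7, 8} — 8 values for 8 variables — and 7 appears only in Nate's list, so Nate = 7.
The 2 variables Omar and Erin are confined to {4, 8}, which locks those values in; drop them from Dave, Liam, Jack, Priya.
Dave must be 1 (only option left). Strike 1 from Jack.
The 2 variables Jack and Alice are confined to {3, 5}, which locks those values in; drop them from Priya.
Determined: Dave=1, Nate=7. The other people each still have more than one consistent value. That makes 2.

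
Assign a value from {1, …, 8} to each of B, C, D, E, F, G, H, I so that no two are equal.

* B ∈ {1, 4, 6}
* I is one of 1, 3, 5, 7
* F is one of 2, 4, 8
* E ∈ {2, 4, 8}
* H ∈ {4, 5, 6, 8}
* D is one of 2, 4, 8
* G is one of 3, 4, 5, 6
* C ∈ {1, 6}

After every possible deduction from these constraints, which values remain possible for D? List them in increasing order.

2, 4, 8

The 8 variables together cover exactly {1, 2, 3, 4, 5, 6, 7, 8} — 8 values for 8 variables — and 7 appears only in I's list, so I = 7.
The 7 still-open variables together cover exactly {1, 2, 3, 4, 5, 6, 8} — 7 values for 7 variables — and 3 appears only in G's list, so G = 3.
The 6 still-open variables together cover exactly {1, 2, 4, 5, 6, 8} — 6 values for 6 variables — and 5 appears only in H's list, so H = 5.
D, E, F share exactly the 3 values {2, 4, 8}; by pigeonhole those values go to them, so strike 2, 4, 8 from B.
No further eliminations apply; D can still be any of 2, 4, 8.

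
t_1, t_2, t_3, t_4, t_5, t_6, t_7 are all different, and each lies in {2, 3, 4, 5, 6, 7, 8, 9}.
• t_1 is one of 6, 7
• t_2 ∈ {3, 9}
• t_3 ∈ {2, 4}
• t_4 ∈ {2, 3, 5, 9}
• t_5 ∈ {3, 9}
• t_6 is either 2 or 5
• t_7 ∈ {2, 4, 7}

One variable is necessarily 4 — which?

Among the 7 variables, 6 fits only t_1 (and all 7 values in {2, 3, 4, 5, 6, 7, 9} must be used), so t_1 = 6.
The 6 still-open variables together cover exactly {2, 3, 4, 5, 7, 9} — 6 values for 6 variables — and 7 appears only in t_7's list, so t_7 = 7.
Among the 5 still-open variables, 4 fits only t_3 (and all 5 values in {2, 3, 4, 5, 9} must be used), so t_3 = 4.

t_3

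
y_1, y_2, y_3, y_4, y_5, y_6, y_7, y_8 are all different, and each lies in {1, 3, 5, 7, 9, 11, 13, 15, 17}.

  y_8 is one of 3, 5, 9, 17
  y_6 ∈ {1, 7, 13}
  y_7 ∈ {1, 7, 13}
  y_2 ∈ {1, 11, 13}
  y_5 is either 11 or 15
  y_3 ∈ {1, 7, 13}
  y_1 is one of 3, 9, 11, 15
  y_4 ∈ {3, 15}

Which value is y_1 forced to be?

The 3 variables y_3, y_6, y_7 are confined to {1, 7, 13}, which locks those values in; drop them from y_2.
y_2 must be 11 (only option left). So y_1, y_5 can't be 11.
y_5's domain is down to {15}, so y_5 = 15. Eliminate 15 elsewhere: y_1, y_4.
y_4's domain is down to {3}, so y_4 = 3. Strike 3 from y_1, y_8.
So y_1 = 9.

9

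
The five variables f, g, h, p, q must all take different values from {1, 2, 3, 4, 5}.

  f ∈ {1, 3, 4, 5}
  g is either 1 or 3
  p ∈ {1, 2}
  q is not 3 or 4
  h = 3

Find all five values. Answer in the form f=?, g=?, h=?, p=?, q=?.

f=4, g=1, h=3, p=2, q=5

h must be 3 (only option left). Strike 3 from f, g.
g has just one choice, so g = 1. Eliminate 1 elsewhere: f, p, q.
That leaves p = 2. Eliminate 2 elsewhere: q.
q must be 5 (only option left). Remove 5 from f.
That leaves f = 4.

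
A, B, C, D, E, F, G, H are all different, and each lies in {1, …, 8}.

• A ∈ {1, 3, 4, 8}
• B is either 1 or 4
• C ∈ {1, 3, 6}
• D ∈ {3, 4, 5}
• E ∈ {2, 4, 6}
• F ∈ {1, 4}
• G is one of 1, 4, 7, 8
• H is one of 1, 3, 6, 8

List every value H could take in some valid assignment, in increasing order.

3, 6, 8

The 8 variables draw from only 8 values {1, 2, 3, 4, 5, 6, 7, 8}, so each is used; only E can be 2, hence E = 2.
The 7 still-open variables together cover exactly {1, 3, 4, 5, 6, 7, 8} — 7 values for 7 variables — and 5 appears only in D's list, so D = 5.
The 6 still-open variables draw from only 6 values {1, 3, 4, 6, 7, 8}, so each is used; only G can be 7, hence G = 7.
B and F share exactly the 2 values {1, 4}; by pigeonhole those values go to them, so strike 1, 4 from A, C, H.
No further eliminations apply; H can still be any of 3, 6, 8.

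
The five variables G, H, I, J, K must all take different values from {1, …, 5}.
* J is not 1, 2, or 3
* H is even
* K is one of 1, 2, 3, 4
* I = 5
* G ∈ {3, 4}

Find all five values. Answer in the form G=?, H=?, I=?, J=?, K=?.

G=3, H=2, I=5, J=4, K=1

I must be 5 (only option left). Strike 5 from J.
J's domain is down to {4}, so J = 4. Strike 4 from G, H, K.
G's domain is down to {3}, so G = 3. Remove 3 from K.
H's domain is down to {2}, so H = 2. Strike 2 from K.
K must be 1 (only option left).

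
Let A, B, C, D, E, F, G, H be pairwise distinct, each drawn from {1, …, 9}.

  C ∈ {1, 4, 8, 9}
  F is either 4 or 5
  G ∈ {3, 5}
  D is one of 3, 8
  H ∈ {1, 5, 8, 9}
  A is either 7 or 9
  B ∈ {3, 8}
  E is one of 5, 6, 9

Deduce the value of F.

Among the 8 variables, 6 fits only E (and all 8 values in {1, 3, 4, 5, 6, 7, 8, 9} must be used), so E = 6.
Among the 7 still-open variables, 7 fits only A (and all 7 values in {1, 3, 4, 5, 7, 8, 9} must be used), so A = 7.
The 2 variables B and D are confined to {3, 8}, which locks those values in; drop them from C, G, H.
G has just one choice, so G = 5. Strike 5 from F, H.
So F = 4.

4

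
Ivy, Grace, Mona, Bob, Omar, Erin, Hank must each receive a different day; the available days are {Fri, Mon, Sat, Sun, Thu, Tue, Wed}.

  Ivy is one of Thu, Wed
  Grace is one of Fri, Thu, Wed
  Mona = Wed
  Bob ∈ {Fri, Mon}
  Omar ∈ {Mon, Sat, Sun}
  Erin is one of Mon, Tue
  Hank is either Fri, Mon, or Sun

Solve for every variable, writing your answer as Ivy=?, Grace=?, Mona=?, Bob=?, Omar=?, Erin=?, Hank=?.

Mona's domain is down to {Wed}, so Mona = Wed. So Ivy, Grace can't be Wed.
That leaves Ivy = Thu. So Grace can't be Thu.
Grace's domain is down to {Fri}, so Grace = Fri. Eliminate Fri elsewhere: Bob, Hank.
Bob has just one choice, so Bob = Mon. Remove Mon from Omar, Erin, Hank.
Erin has just one choice, so Erin = Tue.
Hank has just one choice, so Hank = Sun. Remove Sun from Omar.
Omar's domain is down to {Sat}, so Omar = Sat.

Ivy=Thu, Grace=Fri, Mona=Wed, Bob=Mon, Omar=Sat, Erin=Tue, Hank=Sun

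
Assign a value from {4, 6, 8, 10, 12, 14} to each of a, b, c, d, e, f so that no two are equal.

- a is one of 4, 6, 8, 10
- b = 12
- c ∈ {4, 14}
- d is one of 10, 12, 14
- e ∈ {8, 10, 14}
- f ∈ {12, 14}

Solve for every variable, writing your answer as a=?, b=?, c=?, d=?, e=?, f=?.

b has just one choice, so b = 12. So d, f can't be 12.
f has just one choice, so f = 14. Remove 14 from c, d, e.
That leaves c = 4. So a can't be 4.
d has just one choice, so d = 10. Eliminate 10 elsewhere: a, e.
e must be 8 (only option left). Strike 8 from a.
a has just one choice, so a = 6.

a=6, b=12, c=4, d=10, e=8, f=14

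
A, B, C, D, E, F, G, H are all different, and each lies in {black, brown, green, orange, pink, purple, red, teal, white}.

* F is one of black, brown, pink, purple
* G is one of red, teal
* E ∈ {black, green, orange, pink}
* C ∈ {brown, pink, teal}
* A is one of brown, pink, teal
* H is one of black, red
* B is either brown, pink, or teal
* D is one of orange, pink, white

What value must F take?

purple

A, B, C share exactly the 3 values {brown, pink, teal}; by pigeonhole those values go to them, so strike brown, pink, teal from D, E, F, G.
That leaves G = red. So H can't be red.
H must be black (only option left). Remove black from E, F.
So F = purple.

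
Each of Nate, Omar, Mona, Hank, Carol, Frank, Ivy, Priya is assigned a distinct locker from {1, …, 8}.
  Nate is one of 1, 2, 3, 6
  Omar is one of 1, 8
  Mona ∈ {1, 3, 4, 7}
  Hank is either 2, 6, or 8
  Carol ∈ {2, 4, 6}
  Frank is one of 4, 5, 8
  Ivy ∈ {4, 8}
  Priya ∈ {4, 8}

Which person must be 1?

Omar

The 8 variables together cover exactly {1, 2, 3, 4, 5, 6, 7, 8} — 8 values for 8 variables — and 5 appears only in Frank's list, so Frank = 5.
Among the 7 still-open variables, 7 fits only Mona (and all 7 values in {1, 2, 3, 4, 6, 7, 8} must be used), so Mona = 7.
Among the 6 still-open variables, 3 fits only Nate (and all 6 values in {1, 2, 3, 4, 6, 8} must be used), so Nate = 3.
Among the 5 still-open variables, 1 fits only Omar (and all 5 values in {1, 2, 4, 6, 8} must be used), so Omar = 1.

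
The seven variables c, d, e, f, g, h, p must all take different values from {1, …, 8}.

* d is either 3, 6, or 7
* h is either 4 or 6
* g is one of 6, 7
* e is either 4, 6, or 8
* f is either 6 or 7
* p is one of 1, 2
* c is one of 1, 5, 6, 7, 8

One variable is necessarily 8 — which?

f and g share exactly the 2 values {6, 7}; by pigeonhole those values go to them, so strike 6, 7 from c, d, e, h.
d's domain is down to {3}, so d = 3.
h must be 4 (only option left). Remove 4 from e.
So 8 goes to e.

e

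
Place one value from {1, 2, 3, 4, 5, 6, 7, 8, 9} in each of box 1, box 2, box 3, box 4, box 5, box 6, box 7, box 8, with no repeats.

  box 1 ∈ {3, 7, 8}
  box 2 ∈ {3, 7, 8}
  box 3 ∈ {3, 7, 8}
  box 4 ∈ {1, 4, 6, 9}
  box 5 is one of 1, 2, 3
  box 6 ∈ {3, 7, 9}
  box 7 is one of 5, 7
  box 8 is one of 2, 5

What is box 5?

The 3 variables box 1, box 2, box 3 are confined to {3, 7, 8}, which locks those values in; drop them from box 5, box 6, box 7.
box 6 must be 9 (only option left). Remove 9 from box 4.
That leaves box 7 = 5. Remove 5 from box 8.
box 8 has just one choice, so box 8 = 2. Remove 2 from box 5.
So box 5 = 1.

1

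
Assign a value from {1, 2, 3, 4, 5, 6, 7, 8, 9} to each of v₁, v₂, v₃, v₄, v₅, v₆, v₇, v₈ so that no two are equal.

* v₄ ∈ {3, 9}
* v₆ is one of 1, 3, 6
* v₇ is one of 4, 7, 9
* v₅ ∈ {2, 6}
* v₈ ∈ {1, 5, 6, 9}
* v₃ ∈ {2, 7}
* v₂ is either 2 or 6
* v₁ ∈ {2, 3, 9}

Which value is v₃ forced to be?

7

The 8 variables draw from only 8 values {1, 2, 3, 4, 5, 6, 7, 9}, so each is used; only v₇ can be 4, hence v₇ = 4.
The 7 still-open variables draw from only 7 values {1, 2, 3, 5, 6, 7, 9}, so each is used; only v₈ can be 5, hence v₈ = 5.
The 6 still-open variables draw from only 6 values {1, 2, 3, 6, 7, 9}, so each is used; only v₆ can be 1, hence v₆ = 1.
The 5 still-open variables draw from only 5 values {2, 3, 6, 7, 9}, so each is used; only v₃ can be 7, hence v₃ = 7.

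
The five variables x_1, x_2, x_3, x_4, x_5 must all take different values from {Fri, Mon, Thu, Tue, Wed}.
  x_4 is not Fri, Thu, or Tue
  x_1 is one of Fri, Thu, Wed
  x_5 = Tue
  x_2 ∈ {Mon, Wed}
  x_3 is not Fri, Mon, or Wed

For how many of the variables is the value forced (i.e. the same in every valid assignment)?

3

x_5 has just one choice, so x_5 = Tue. So x_3 can't be Tue.
x_3's domain is down to {Thu}, so x_3 = Thu. Eliminate Thu elsewhere: x_1.
Among the 3 still-open variables, Fri fits only x_1 (and all 3 values in {Fri, Mon, Wed} must be used), so x_1 = Fri.
Determined: x_1=Fri, x_3=Thu, x_5=Tue. The other variables each still have more than one consistent value. That makes 3.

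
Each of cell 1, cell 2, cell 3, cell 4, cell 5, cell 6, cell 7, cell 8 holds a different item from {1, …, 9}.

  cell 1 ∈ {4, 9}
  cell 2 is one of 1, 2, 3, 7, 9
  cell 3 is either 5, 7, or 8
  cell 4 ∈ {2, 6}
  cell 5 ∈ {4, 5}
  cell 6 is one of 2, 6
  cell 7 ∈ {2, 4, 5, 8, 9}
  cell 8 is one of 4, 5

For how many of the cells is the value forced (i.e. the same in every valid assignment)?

The 2 variables cell 4 and cell 6 are confined to {2, 6}, which locks those values in; drop them from cell 2, cell 7.
The 2 variables cell 5 and cell 8 are confined to {4, 5}, which locks those values in; drop them from cell 1, cell 3, cell 7.
cell 1 has just one choice, so cell 1 = 9. Remove 9 from cell 2, cell 7.
cell 7 must be 8 (only option left). So cell 3 can't be 8.
cell 3 has just one choice, so cell 3 = 7. Remove 7 from cell 2.
Determined: cell 1=9, cell 3=7, cell 7=8. The other cells each still have more than one consistent value. That makes 3.

3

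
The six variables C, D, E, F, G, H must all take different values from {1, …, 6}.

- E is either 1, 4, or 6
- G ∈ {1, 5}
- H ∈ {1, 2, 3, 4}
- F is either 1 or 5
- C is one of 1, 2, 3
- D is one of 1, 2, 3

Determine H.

4

The 6 variables draw from only 6 values {1, 2, 3, 4, 5, 6}, so each is used; only E can be 6, hence E = 6.
The 5 still-open variables draw from only 5 values {1, 2, 3, 4, 5}, so each is used; only H can be 4, hence H = 4.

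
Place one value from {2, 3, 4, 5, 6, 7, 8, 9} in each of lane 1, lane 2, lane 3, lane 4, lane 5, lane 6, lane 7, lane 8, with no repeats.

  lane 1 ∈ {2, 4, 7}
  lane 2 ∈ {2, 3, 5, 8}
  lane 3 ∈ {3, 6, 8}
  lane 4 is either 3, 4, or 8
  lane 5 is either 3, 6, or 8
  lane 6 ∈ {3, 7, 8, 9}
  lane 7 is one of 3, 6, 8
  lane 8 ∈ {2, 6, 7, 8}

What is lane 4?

4

The 8 variables draw from only 8 values {2, 3, 4, 5, 6, 7, 8, 9}, so each is used; only lane 2 can be 5, hence lane 2 = 5.
The 7 still-open variables together cover exactly {2, 3, 4, 6, 7, 8, 9} — 7 values for 7 variables — and 9 appears only in lane 6's list, so lane 6 = 9.
lane 3, lane 5, lane 7 between them cover only {3, 6, 8} — a naked triple. Remove those values from lane 4, lane 8.
So lane 4 = 4.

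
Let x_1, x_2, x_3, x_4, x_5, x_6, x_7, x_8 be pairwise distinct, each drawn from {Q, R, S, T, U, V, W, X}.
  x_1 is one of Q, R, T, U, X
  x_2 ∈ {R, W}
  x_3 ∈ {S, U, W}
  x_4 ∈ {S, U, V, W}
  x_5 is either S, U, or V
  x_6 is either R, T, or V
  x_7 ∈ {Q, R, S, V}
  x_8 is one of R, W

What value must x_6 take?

T

The 8 variables together cover exactly {Q, R, S, T, U, V, W, X} — 8 values for 8 variables — and X appears only in x_1's list, so x_1 = X.
The 7 still-open variables draw from only 7 values {Q, R, S, T, U, V, W}, so each is used; only x_7 can be Q, hence x_7 = Q.
Among the 6 still-open variables, T fits only x_6 (and all 6 values in {R, S, T, U, V, W} must be used), so x_6 = T.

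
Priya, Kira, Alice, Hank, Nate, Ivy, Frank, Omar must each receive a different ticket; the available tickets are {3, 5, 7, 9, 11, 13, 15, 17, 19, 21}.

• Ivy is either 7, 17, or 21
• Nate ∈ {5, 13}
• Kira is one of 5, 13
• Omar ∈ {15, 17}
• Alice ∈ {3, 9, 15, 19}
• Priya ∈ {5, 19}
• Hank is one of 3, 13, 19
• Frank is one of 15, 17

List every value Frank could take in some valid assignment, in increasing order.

Kira and Nate between them cover only {5, 13} — a naked pair. Remove those values from Priya, Hank.
Priya must be 19 (only option left). So Alice, Hank can't be 19.
Hank must be 3 (only option left). Remove 3 from Alice.
Frank and Omar share exactly the 2 values {15, 17}; by pigeonhole those values go to them, so strike 15, 17 from Alice, Ivy.
Alice has just one choice, so Alice = 9.
No further eliminations apply; Frank can still be any of 15, 17.

15, 17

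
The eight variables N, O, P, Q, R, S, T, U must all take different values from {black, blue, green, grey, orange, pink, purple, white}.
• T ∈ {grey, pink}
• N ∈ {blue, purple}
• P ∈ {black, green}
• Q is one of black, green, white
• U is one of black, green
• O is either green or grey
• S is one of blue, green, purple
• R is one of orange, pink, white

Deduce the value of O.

grey

The 8 variables draw from only 8 values {black, blue, green, grey, orange, pink, purple, white}, so each is used; only R can be orange, hence R = orange.
The 7 still-open variables together cover exactly {black, blue, green, grey, pink, purple, white} — 7 values for 7 variables — and pink appears only in T's list, so T = pink.
Among the 6 still-open variables, grey fits only O (and all 6 values in {black, blue, green, grey, purple, white} must be used), so O = grey.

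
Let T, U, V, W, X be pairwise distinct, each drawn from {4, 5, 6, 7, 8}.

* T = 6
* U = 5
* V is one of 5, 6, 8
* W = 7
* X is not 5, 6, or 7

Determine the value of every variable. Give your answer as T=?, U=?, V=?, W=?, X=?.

T=6, U=5, V=8, W=7, X=4

T's domain is down to {6}, so T = 6. Eliminate 6 elsewhere: V.
U's domain is down to {5}, so U = 5. Eliminate 5 elsewhere: V.
V must be 8 (only option left). Remove 8 from X.
That leaves W = 7.
X's domain is down to {4}, so X = 4.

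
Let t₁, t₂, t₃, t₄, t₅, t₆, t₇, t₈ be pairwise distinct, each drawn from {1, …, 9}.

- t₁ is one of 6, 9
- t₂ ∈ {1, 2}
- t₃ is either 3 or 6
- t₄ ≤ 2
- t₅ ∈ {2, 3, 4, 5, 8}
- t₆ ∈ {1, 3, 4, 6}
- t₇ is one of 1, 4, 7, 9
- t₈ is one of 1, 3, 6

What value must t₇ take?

7

t₂ and t₄ share exactly the 2 values {1, 2}; by pigeonhole those values go to them, so strike 1, 2 from t₅, t₆, t₇, t₈.
t₃ and t₈ share exactly the 2 values {3, 6}; by pigeonhole those values go to them, so strike 3, 6 from t₁, t₅, t₆.
t₁ must be 9 (only option left). Remove 9 from t₇.
t₆'s domain is down to {4}, so t₆ = 4. So t₅, t₇ can't be 4.
So t₇ = 7.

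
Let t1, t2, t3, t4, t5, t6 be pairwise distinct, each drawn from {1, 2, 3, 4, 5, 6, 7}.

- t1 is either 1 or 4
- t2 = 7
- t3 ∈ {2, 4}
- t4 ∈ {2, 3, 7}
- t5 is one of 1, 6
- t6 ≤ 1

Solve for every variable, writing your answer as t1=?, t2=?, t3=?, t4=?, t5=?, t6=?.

t1=4, t2=7, t3=2, t4=3, t5=6, t6=1

t2's domain is down to {7}, so t2 = 7. Eliminate 7 elsewhere: t4.
t6 must be 1 (only option left). Eliminate 1 elsewhere: t1, t5.
t1 has just one choice, so t1 = 4. So t3 can't be 4.
t3 must be 2 (only option left). Remove 2 from t4.
t4 has just one choice, so t4 = 3.
t5 has just one choice, so t5 = 6.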